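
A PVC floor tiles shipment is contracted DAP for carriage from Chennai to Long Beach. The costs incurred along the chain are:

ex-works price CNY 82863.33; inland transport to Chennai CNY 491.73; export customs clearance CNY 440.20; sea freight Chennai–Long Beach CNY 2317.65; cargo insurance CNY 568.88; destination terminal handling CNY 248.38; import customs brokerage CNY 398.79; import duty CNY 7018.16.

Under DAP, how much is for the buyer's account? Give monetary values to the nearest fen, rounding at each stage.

Buyer's account: CNY 7416.95

DAP: the seller bears all costs to the named destination except import duty and clearance.
Seller's account: goods 82863.33 + inland to port 491.73 + export clearance 440.20 + freight 2317.65 + insurance 568.88 + destination terminal 248.38 = 86930.17
Buyer's account: brokerage 398.79 + duty 7018.16 = 7416.95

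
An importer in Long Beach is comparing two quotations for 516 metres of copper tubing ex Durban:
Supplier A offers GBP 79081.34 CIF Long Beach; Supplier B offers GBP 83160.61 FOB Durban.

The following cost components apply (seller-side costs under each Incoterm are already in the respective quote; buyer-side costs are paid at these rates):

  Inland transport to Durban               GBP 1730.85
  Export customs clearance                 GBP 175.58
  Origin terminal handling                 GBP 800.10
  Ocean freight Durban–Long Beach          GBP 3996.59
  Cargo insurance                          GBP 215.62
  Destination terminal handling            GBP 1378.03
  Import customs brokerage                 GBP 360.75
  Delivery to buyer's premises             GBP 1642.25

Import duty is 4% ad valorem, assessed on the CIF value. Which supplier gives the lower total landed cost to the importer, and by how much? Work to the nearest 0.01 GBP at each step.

Supplier A (CIF):
The CIF price already equals the CIF value: 79081.34
Import duty = 79081.34 × 4% = 3163.25
Buyer bears (A): 1378.03 + 360.75 + 1642.25 = 3381.03
Landed cost (A) = invoice 79081.34 + 3381.03 + duty 3163.25 = 85625.62
Supplier B (FOB):
CIF value = FOB price + freight + insurance = 83160.61 + 3996.59 + 215.62 = 87372.82
Import duty = 87372.82 × 4% = 3494.91
Buyer bears (B): 3996.59 + 215.62 + 1378.03 + 360.75 + 1642.25 = 7593.24
Landed cost (B) = invoice 83160.61 + 7593.24 + duty 3494.91 = 94248.76
Difference = |85625.62 − 94248.76| = 8623.14

Supplier A is cheaper by GBP 8623.14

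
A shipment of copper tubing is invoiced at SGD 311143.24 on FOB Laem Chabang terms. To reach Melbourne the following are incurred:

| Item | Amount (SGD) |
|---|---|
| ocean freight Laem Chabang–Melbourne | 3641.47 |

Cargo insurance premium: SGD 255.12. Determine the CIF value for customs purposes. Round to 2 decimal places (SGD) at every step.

CIF = FOB price + freight + insurance
CIF = 311143.24 + 3641.47 + 255.12 = 315039.83

CIF value: SGD 315039.83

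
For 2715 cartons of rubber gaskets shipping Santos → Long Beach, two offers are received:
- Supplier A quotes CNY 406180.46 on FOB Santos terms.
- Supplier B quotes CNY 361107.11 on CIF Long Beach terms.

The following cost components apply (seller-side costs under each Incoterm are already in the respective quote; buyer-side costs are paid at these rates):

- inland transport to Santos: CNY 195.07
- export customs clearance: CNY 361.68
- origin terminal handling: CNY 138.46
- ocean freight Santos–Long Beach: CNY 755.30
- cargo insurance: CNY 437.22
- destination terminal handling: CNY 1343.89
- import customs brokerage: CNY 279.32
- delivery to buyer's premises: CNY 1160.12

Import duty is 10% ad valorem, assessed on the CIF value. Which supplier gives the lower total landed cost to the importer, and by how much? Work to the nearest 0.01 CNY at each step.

Supplier B is cheaper by CNY 50892.46

Supplier A (FOB):
CIF value = FOB price + freight + insurance = 406180.46 + 755.30 + 437.22 = 407372.98
Import duty = 407372.98 × 10% = 40737.30
Buyer bears (A): 755.30 + 437.22 + 1343.89 + 279.32 + 1160.12 = 3975.85
Landed cost (A) = invoice 406180.46 + 3975.85 + duty 40737.30 = 450893.61
Supplier B (CIF):
The CIF price already equals the CIF value: 361107.11
Import duty = 361107.11 × 10% = 36110.71
Buyer bears (B): 1343.89 + 279.32 + 1160.12 = 2783.33
Landed cost (B) = invoice 361107.11 + 2783.33 + duty 36110.71 = 400001.15
Difference = |450893.61 − 400001.15| = 50892.46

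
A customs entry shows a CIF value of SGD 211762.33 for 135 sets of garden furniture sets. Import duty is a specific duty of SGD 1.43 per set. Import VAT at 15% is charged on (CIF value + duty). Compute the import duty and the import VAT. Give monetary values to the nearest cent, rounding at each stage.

Import duty: SGD 193.05; import VAT: SGD 31793.31

Import duty = 135 × 1.43 = 193.05
VAT base = CIF + duty = 211762.33 + 193.05 = 211955.38
Import VAT = 211955.38 × 15% = 31793.31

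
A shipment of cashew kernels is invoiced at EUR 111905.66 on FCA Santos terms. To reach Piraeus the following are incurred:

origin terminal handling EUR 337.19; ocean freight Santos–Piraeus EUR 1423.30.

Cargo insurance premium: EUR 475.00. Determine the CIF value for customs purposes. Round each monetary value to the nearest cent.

CIF value: EUR 114141.15

CIF = FCA price + pre-shipment costs + freight + insurance
CIF = 111905.66 + 337.19 + 1423.30 + 475.00 = 114141.15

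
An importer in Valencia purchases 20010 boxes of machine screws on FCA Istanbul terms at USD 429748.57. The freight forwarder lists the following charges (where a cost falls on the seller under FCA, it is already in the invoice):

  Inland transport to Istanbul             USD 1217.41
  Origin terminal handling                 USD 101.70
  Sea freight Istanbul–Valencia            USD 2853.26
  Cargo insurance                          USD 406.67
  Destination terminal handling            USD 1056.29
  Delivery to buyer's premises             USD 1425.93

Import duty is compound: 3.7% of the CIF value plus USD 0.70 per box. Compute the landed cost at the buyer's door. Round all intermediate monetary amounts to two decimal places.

FCA: the seller delivers export-cleared goods to the carrier; the buyer bears costs from that point.
Already in the invoice (seller's account under FCA): inland to port — exclude.
CIF value = FCA price + origin terminal + freight + insurance = 429748.57 + 101.70 + 2853.26 + 406.67 = 433110.20
Ad valorem component: 433110.20 × 3.7% = 16025.08
Specific component: 20010 × 0.70 = 14007.00
Import duty = 16025.08 + 14007.00 = 30032.08
Buyer bears: origin terminal 101.70 + freight 2853.26 + insurance 406.67 + destination terminal 1056.29 + delivery 1425.93 + duty 30032.08 = 35875.93
Landed cost = invoice 429748.57 + 35875.93 = 465624.50

Total landed cost: USD 465624.50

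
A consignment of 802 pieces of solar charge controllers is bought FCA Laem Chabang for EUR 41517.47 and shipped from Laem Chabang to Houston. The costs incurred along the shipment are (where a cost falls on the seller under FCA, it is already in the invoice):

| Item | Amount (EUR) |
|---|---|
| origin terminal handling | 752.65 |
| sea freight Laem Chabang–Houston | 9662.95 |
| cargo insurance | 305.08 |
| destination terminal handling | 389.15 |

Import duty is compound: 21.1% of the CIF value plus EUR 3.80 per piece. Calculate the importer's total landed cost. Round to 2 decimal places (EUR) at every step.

Total landed cost: EUR 66697.15

FCA: the seller delivers export-cleared goods to the carrier; the buyer bears costs from that point.
CIF value = FCA price + origin terminal + freight + insurance = 41517.47 + 752.65 + 9662.95 + 305.08 = 52238.15
Ad valorem component: 52238.15 × 21.1% = 11022.25
Specific component: 802 × 3.80 = 3047.60
Import duty = 11022.25 + 3047.60 = 14069.85
Buyer bears: origin terminal 752.65 + freight 9662.95 + insurance 305.08 + destination terminal 389.15 + duty 14069.85 = 25179.68
Landed cost = invoice 41517.47 + 25179.68 = 66697.15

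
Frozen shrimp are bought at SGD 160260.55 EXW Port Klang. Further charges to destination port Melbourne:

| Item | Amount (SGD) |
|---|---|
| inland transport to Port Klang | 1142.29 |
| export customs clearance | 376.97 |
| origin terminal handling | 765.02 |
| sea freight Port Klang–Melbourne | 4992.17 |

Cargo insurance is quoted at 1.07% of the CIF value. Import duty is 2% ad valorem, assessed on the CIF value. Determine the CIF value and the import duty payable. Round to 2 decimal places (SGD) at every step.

CIF value: SGD 169349.03; import duty: SGD 3386.98

Let C be the CIF value. C = EXW price + pre-shipment costs + freight + 1.07% × C
C − 1.07% × C = 160260.55 + 1142.29 + 376.97 + 765.02 + 4992.17
0.9893 × C = 167537.00
C = 167537.00 / 0.9893 = 169349.03
Insurance premium = 1.07% × 169349.03 = 1812.03
Import duty = 169349.03 × 2% = 3386.98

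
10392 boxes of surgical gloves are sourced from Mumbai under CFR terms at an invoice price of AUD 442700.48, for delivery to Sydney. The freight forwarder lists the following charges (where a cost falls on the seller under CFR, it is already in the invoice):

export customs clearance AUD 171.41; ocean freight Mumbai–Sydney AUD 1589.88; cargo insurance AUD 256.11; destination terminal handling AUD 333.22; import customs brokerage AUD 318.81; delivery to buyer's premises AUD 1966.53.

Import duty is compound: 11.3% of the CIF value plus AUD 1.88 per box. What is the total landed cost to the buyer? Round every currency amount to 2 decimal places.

Total landed cost: AUD 515166.20

CFR: the seller pays costs through ocean freight to the destination port, but not insurance.
Already in the invoice (seller's account under CFR): export clearance, freight — exclude.
CIF value = CFR price + insurance = 442700.48 + 256.11 = 442956.59
Ad valorem component: 442956.59 × 11.3% = 50054.09
Specific component: 10392 × 1.88 = 19536.96
Import duty = 50054.09 + 19536.96 = 69591.05
Buyer bears: insurance 256.11 + destination terminal 333.22 + brokerage 318.81 + delivery 1966.53 + duty 69591.05 = 72465.72
Landed cost = invoice 442700.48 + 72465.72 = 515166.20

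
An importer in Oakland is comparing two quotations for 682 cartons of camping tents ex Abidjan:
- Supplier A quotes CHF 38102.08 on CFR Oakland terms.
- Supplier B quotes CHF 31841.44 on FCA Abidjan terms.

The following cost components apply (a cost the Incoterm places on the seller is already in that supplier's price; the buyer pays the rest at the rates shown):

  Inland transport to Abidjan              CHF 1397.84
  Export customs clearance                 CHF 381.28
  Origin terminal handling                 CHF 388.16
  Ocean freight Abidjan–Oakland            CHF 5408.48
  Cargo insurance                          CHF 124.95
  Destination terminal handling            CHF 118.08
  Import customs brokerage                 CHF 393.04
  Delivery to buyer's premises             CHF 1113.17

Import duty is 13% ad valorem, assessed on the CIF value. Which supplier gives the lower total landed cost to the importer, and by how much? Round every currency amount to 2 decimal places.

Supplier A (CFR):
CIF value = CFR price + insurance = 38102.08 + 124.95 = 38227.03
Import duty = 38227.03 × 13% = 4969.51
Buyer bears (A): 124.95 + 118.08 + 393.04 + 1113.17 = 1749.24
Landed cost (A) = invoice 38102.08 + 1749.24 + duty 4969.51 = 44820.83
Supplier B (FCA):
CIF value = FCA price + origin terminal + freight + insurance = 31841.44 + 388.16 + 5408.48 + 124.95 = 37763.03
Import duty = 37763.03 × 13% = 4909.19
Buyer bears (B): 388.16 + 5408.48 + 124.95 + 118.08 + 393.04 + 1113.17 = 7545.88
Landed cost (B) = invoice 31841.44 + 7545.88 + duty 4909.19 = 44296.51
Difference = |44820.83 − 44296.51| = 524.32

Supplier B is cheaper by CHF 524.32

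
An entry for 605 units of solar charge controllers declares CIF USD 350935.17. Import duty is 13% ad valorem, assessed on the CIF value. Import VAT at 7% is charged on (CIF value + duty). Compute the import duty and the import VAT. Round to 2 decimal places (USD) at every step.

Import duty: USD 45621.57; import VAT: USD 27758.97

Import duty = 350935.17 × 13% = 45621.57
VAT base = CIF + duty = 350935.17 + 45621.57 = 396556.74
Import VAT = 396556.74 × 7% = 27758.97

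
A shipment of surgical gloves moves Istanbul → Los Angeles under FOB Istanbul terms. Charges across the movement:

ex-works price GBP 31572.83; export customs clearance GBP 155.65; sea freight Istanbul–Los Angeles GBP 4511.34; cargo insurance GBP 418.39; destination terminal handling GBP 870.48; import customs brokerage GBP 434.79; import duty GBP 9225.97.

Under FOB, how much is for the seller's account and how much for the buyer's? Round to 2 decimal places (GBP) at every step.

Seller: GBP 31728.48; buyer: GBP 15460.97

FOB: the seller bears costs until goods are on board at the origin port; the buyer bears freight, insurance and all costs thereafter.
Seller's account: goods 31572.83 + export clearance 155.65 = 31728.48
Buyer's account: freight 4511.34 + insurance 418.39 + destination terminal 870.48 + brokerage 434.79 + duty 9225.97 = 15460.97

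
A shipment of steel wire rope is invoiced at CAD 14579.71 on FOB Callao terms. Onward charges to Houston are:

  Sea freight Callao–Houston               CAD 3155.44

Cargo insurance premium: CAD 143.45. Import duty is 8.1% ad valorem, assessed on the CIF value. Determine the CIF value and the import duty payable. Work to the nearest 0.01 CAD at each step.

CIF = FOB price + freight + insurance
CIF = 14579.71 + 3155.44 + 143.45 = 17878.60
Import duty = 17878.60 × 8.1% = 1448.17

CIF value: CAD 17878.60; import duty: CAD 1448.17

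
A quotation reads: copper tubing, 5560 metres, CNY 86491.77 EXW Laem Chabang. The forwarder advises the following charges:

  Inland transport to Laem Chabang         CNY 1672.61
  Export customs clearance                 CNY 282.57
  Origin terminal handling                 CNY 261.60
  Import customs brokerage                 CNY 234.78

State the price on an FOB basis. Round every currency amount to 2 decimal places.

Not relevant to the conversion: brokerage — on the buyer under both terms; not part of either seller's price.
From EXW to FOB, the seller additionally bears: inland to port, export clearance, origin terminal.
FOB price = 86491.77 + 1672.61 + 282.57 + 261.60 = 88708.55

FOB price: CNY 88708.55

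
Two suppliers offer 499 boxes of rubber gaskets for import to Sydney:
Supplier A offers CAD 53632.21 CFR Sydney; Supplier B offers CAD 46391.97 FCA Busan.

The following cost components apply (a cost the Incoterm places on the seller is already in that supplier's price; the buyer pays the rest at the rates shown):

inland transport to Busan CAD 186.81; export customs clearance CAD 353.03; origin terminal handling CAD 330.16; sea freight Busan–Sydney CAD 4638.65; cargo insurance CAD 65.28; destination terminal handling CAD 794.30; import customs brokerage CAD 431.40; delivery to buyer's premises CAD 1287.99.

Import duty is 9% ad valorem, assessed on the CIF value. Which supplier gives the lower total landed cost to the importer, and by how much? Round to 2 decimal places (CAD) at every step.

Supplier B is cheaper by CAD 2475.85

Supplier A (CFR):
CIF value = CFR price + insurance = 53632.21 + 65.28 = 53697.49
Import duty = 53697.49 × 9% = 4832.77
Buyer bears (A): 65.28 + 794.30 + 431.40 + 1287.99 = 2578.97
Landed cost (A) = invoice 53632.21 + 2578.97 + duty 4832.77 = 61043.95
Supplier B (FCA):
CIF value = FCA price + origin terminal + freight + insurance = 46391.97 + 330.16 + 4638.65 + 65.28 = 51426.06
Import duty = 51426.06 × 9% = 4628.35
Buyer bears (B): 330.16 + 4638.65 + 65.28 + 794.30 + 431.40 + 1287.99 = 7547.78
Landed cost (B) = invoice 46391.97 + 7547.78 + duty 4628.35 = 58568.10
Difference = |61043.95 − 58568.10| = 2475.85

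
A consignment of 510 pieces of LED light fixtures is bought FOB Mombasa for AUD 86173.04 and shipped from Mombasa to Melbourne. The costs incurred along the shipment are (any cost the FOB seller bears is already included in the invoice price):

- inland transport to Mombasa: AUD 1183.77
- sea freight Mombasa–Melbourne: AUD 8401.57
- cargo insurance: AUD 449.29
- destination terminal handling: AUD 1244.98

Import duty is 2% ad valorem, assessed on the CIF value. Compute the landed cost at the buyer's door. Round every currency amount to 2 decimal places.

FOB: the seller bears costs until goods are on board at the origin port; the buyer bears freight, insurance and all costs thereafter.
Already in the invoice (seller's account under FOB): inland to port — exclude.
CIF value = FOB price + freight + insurance = 86173.04 + 8401.57 + 449.29 = 95023.90
Import duty = 95023.90 × 2% = 1900.48
Buyer bears: freight 8401.57 + insurance 449.29 + destination terminal 1244.98 + duty 1900.48 = 11996.32
Landed cost = invoice 86173.04 + 11996.32 = 98169.36

Total landed cost: AUD 98169.36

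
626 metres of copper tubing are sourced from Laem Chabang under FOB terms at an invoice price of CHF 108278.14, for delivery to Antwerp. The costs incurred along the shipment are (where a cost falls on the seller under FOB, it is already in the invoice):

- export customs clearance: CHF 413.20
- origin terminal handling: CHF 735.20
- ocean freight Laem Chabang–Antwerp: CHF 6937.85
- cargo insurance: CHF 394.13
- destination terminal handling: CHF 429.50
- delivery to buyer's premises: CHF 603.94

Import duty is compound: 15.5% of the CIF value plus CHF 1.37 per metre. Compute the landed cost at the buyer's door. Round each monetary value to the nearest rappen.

Total landed cost: CHF 135420.75

FOB: the seller bears costs until goods are on board at the origin port; the buyer bears freight, insurance and all costs thereafter.
Already in the invoice (seller's account under FOB): export clearance, origin terminal — exclude.
CIF value = FOB price + freight + insurance = 108278.14 + 6937.85 + 394.13 = 115610.12
Ad valorem component: 115610.12 × 15.5% = 17919.57
Specific component: 626 × 1.37 = 857.62
Import duty = 17919.57 + 857.62 = 18777.19
Buyer bears: freight 6937.85 + insurance 394.13 + destination terminal 429.50 + delivery 603.94 + duty 18777.19 = 27142.61
Landed cost = invoice 108278.14 + 27142.61 = 135420.75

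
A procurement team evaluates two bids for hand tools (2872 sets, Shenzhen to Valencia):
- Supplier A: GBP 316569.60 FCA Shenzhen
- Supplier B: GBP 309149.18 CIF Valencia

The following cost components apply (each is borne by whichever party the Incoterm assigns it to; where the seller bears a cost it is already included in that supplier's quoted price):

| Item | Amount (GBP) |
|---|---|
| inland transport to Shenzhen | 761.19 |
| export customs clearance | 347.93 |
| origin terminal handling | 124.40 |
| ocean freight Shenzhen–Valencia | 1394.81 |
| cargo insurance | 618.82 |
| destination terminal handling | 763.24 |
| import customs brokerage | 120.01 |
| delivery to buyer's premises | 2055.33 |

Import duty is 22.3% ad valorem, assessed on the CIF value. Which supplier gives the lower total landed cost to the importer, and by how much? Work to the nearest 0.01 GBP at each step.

Supplier B is cheaper by GBP 11689.98

Supplier A (FCA):
CIF value = FCA price + origin terminal + freight + insurance = 316569.60 + 124.40 + 1394.81 + 618.82 = 318707.63
Import duty = 318707.63 × 22.3% = 71071.80
Buyer bears (A): 124.40 + 1394.81 + 618.82 + 763.24 + 120.01 + 2055.33 = 5076.61
Landed cost (A) = invoice 316569.60 + 5076.61 + duty 71071.80 = 392718.01
Supplier B (CIF):
The CIF price already equals the CIF value: 309149.18
Import duty = 309149.18 × 22.3% = 68940.27
Buyer bears (B): 763.24 + 120.01 + 2055.33 = 2938.58
Landed cost (B) = invoice 309149.18 + 2938.58 + duty 68940.27 = 381028.03
Difference = |392718.01 − 381028.03| = 11689.98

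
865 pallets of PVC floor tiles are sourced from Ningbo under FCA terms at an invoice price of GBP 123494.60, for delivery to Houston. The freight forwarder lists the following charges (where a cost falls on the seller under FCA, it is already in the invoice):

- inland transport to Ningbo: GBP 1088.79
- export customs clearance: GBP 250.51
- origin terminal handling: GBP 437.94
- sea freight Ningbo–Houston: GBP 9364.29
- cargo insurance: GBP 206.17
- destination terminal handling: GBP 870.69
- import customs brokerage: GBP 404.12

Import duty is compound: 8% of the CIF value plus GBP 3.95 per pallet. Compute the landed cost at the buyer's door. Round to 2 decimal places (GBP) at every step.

Total landed cost: GBP 148874.80

FCA: the seller delivers export-cleared goods to the carrier; the buyer bears costs from that point.
Already in the invoice (seller's account under FCA): inland to port, export clearance — exclude.
CIF value = FCA price + origin terminal + freight + insurance = 123494.60 + 437.94 + 9364.29 + 206.17 = 133503.00
Ad valorem component: 133503.00 × 8% = 10680.24
Specific component: 865 × 3.95 = 3416.75
Import duty = 10680.24 + 3416.75 = 14096.99
Buyer bears: origin terminal 437.94 + freight 9364.29 + insurance 206.17 + destination terminal 870.69 + brokerage 404.12 + duty 14096.99 = 25380.20
Landed cost = invoice 123494.60 + 25380.20 = 148874.80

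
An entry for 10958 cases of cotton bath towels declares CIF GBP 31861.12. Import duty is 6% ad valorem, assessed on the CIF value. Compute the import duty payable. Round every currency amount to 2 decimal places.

Import duty = 31861.12 × 6% = 1911.67

Import duty: GBP 1911.67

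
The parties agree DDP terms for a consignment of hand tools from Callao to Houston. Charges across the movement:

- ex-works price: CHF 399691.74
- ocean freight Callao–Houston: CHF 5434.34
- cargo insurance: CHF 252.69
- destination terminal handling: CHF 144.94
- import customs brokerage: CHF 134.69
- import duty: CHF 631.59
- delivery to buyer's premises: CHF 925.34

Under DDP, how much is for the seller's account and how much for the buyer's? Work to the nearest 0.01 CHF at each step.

DDP: the seller bears all costs including import duty.
Seller's account: goods 399691.74 + freight 5434.34 + insurance 252.69 + destination terminal 144.94 + brokerage 134.69 + duty 631.59 + delivery 925.34 = 407215.33
Buyer's account: 0.00

Seller: CHF 407215.33; buyer: CHF 0.00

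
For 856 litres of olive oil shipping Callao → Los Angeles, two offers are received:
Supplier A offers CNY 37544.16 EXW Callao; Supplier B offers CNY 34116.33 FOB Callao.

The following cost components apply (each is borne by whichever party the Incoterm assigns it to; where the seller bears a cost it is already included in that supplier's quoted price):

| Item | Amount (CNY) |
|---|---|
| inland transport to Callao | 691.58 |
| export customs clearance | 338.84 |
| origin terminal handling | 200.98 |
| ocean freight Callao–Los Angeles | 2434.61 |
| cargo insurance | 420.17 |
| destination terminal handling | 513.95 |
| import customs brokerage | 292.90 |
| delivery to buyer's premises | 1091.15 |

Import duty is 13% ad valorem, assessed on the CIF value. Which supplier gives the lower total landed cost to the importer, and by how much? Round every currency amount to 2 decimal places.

Supplier A (EXW):
CIF value = EXW price + inland to port + export clearance + origin terminal + freight + insurance = 37544.16 + 691.58 + 338.84 + 200.98 + 2434.61 + 420.17 = 41630.34
Import duty = 41630.34 × 13% = 5411.94
Buyer bears (A): 691.58 + 338.84 + 200.98 + 2434.61 + 420.17 + 513.95 + 292.90 + 1091.15 = 5984.18
Landed cost (A) = invoice 37544.16 + 5984.18 + duty 5411.94 = 48940.28
Supplier B (FOB):
CIF value = FOB price + freight + insurance = 34116.33 + 2434.61 + 420.17 = 36971.11
Import duty = 36971.11 × 13% = 4806.24
Buyer bears (B): 2434.61 + 420.17 + 513.95 + 292.90 + 1091.15 = 4752.78
Landed cost (B) = invoice 34116.33 + 4752.78 + duty 4806.24 = 43675.35
Difference = |48940.28 − 43675.35| = 5264.93

Supplier B is cheaper by CNY 5264.93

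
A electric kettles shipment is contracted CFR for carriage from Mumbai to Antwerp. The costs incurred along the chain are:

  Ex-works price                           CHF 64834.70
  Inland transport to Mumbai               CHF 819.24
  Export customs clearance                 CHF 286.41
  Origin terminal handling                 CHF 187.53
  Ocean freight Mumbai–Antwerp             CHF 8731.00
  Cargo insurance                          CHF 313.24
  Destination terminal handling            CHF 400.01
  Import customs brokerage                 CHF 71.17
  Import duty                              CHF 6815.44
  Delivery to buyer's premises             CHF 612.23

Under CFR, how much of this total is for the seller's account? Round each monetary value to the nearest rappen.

CFR: the seller pays costs through ocean freight to the destination port, but not insurance.
Seller's account: goods 64834.70 + inland to port 819.24 + export clearance 286.41 + origin terminal 187.53 + freight 8731.00 = 74858.88
Buyer's account: insurance 313.24 + destination terminal 400.01 + brokerage 71.17 + duty 6815.44 + delivery 612.23 = 8212.09

Seller's account: CHF 74858.88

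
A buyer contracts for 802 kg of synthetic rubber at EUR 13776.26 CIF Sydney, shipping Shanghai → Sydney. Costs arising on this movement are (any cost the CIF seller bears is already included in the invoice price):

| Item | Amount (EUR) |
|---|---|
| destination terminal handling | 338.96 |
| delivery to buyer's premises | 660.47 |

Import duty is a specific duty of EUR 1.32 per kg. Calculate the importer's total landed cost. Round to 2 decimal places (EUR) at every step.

CIF: the seller pays costs through ocean freight and marine insurance to the destination port.
The CIF price already equals the CIF value: 13776.26
Import duty = 802 × 1.32 = 1058.64
Buyer bears: destination terminal 338.96 + delivery 660.47 + duty 1058.64 = 2058.07
Landed cost = invoice 13776.26 + 2058.07 = 15834.33

Total landed cost: EUR 15834.33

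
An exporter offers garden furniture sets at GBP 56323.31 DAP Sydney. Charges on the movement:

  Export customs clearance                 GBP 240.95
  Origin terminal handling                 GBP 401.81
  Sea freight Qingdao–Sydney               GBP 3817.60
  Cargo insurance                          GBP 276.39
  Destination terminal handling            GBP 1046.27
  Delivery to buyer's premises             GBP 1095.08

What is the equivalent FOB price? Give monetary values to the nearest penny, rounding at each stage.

FOB price: GBP 50087.97

Not relevant to the conversion: export clearance, origin terminal — on the seller under both DAP and FOB; already in the DAP price and stays in the FOB price.
From DAP to FOB, the seller no longer bears: freight, insurance, destination terminal, delivery.
FOB price = 56323.31 − 3817.60 − 276.39 − 1046.27 − 1095.08 = 50087.97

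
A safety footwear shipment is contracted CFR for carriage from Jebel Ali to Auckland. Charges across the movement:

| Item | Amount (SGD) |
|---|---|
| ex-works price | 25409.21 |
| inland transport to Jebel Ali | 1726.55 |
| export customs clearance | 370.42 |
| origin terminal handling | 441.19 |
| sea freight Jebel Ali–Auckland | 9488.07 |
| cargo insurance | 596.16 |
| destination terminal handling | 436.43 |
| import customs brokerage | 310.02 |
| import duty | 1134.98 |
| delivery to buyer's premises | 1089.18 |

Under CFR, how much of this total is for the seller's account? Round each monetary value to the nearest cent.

CFR: the seller pays costs through ocean freight to the destination port, but not insurance.
Seller's account: goods 25409.21 + inland to port 1726.55 + export clearance 370.42 + origin terminal 441.19 + freight 9488.07 = 37435.44
Buyer's account: insurance 596.16 + destination terminal 436.43 + brokerage 310.02 + duty 1134.98 + delivery 1089.18 = 3566.77

Seller's account: SGD 37435.44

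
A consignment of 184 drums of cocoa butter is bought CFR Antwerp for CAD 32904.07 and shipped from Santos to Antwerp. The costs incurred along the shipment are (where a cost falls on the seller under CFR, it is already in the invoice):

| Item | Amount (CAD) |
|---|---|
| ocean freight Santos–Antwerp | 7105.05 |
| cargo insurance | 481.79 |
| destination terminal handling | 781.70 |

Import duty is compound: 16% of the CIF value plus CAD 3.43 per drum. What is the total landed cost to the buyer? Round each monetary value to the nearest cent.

Total landed cost: CAD 40140.42

CFR: the seller pays costs through ocean freight to the destination port, but not insurance.
Already in the invoice (seller's account under CFR): freight — exclude.
CIF value = CFR price + insurance = 32904.07 + 481.79 = 33385.86
Ad valorem component: 33385.86 × 16% = 5341.74
Specific component: 184 × 3.43 = 631.12
Import duty = 5341.74 + 631.12 = 5972.86
Buyer bears: insurance 481.79 + destination terminal 781.70 + duty 5972.86 = 7236.35
Landed cost = invoice 32904.07 + 7236.35 = 40140.42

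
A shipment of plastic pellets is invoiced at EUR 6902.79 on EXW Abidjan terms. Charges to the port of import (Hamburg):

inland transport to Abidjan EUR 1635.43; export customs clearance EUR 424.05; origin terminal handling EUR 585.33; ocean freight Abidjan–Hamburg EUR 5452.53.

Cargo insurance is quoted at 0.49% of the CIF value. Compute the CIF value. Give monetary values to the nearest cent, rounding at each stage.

CIF value: EUR 15073.99

Let C be the CIF value. C = EXW price + pre-shipment costs + freight + 0.49% × C
C − 0.49% × C = 6902.79 + 1635.43 + 424.05 + 585.33 + 5452.53
0.9951 × C = 15000.13
C = 15000.13 / 0.9951 = 15073.99
Insurance premium = 0.49% × 15073.99 = 73.86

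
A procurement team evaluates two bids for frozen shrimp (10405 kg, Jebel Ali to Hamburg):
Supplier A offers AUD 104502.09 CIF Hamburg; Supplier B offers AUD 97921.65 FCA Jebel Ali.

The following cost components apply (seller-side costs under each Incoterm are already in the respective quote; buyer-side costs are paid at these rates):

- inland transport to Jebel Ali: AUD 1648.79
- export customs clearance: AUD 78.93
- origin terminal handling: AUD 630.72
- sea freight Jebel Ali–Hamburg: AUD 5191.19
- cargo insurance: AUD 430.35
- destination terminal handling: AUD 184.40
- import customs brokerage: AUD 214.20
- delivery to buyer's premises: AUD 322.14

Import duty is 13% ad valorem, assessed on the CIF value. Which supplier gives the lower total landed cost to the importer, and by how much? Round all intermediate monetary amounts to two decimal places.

Supplier A (CIF):
The CIF price already equals the CIF value: 104502.09
Import duty = 104502.09 × 13% = 13585.27
Buyer bears (A): 184.40 + 214.20 + 322.14 = 720.74
Landed cost (A) = invoice 104502.09 + 720.74 + duty 13585.27 = 118808.10
Supplier B (FCA):
CIF value = FCA price + origin terminal + freight + insurance = 97921.65 + 630.72 + 5191.19 + 430.35 = 104173.91
Import duty = 104173.91 × 13% = 13542.61
Buyer bears (B): 630.72 + 5191.19 + 430.35 + 184.40 + 214.20 + 322.14 = 6973.00
Landed cost (B) = invoice 97921.65 + 6973.00 + duty 13542.61 = 118437.26
Difference = |118808.10 − 118437.26| = 370.84

Supplier B is cheaper by AUD 370.84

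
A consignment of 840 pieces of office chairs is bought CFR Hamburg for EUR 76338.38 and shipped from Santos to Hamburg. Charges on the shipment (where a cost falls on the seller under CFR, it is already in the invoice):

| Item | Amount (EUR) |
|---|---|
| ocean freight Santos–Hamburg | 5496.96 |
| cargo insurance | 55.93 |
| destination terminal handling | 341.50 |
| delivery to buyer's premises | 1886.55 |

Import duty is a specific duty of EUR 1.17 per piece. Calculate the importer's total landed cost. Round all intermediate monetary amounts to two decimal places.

Total landed cost: EUR 79605.16

CFR: the seller pays costs through ocean freight to the destination port, but not insurance.
Already in the invoice (seller's account under CFR): freight — exclude.
CIF value = CFR price + insurance = 76338.38 + 55.93 = 76394.31
Import duty = 840 × 1.17 = 982.80
Buyer bears: insurance 55.93 + destination terminal 341.50 + delivery 1886.55 + duty 982.80 = 3266.78
Landed cost = invoice 76338.38 + 3266.78 = 79605.16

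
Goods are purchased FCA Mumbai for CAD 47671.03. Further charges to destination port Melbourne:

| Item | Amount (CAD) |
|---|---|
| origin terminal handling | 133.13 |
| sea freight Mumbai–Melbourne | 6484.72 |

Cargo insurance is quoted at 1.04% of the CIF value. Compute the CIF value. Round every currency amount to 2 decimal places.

CIF value: CAD 54859.42

Let C be the CIF value. C = FCA price + pre-shipment costs + freight + 1.04% × C
C − 1.04% × C = 47671.03 + 133.13 + 6484.72
0.9896 × C = 54288.88
C = 54288.88 / 0.9896 = 54859.42
Insurance premium = 1.04% × 54859.42 = 570.54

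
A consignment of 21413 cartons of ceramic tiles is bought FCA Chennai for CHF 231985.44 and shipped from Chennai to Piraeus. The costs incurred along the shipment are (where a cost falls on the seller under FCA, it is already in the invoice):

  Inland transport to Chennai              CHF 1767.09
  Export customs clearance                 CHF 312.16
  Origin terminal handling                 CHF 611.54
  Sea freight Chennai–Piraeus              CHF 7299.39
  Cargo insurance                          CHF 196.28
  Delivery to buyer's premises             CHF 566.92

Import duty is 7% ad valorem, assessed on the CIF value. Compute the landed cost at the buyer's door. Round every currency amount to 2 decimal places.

FCA: the seller delivers export-cleared goods to the carrier; the buyer bears costs from that point.
Already in the invoice (seller's account under FCA): inland to port, export clearance — exclude.
CIF value = FCA price + origin terminal + freight + insurance = 231985.44 + 611.54 + 7299.39 + 196.28 = 240092.65
Import duty = 240092.65 × 7% = 16806.49
Buyer bears: origin terminal 611.54 + freight 7299.39 + insurance 196.28 + delivery 566.92 + duty 16806.49 = 25480.62
Landed cost = invoice 231985.44 + 25480.62 = 257466.06

Total landed cost: CHF 257466.06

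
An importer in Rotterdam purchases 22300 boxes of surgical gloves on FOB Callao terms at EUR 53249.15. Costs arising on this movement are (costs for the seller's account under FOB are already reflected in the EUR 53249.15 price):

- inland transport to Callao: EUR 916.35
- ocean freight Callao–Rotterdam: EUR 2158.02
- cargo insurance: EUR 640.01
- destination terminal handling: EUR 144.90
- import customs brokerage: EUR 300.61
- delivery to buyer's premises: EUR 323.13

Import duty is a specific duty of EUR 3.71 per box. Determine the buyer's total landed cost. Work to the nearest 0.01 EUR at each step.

Total landed cost: EUR 139548.82

FOB: the seller bears costs until goods are on board at the origin port; the buyer bears freight, insurance and all costs thereafter.
Already in the invoice (seller's account under FOB): inland to port — exclude.
CIF value = FOB price + freight + insurance = 53249.15 + 2158.02 + 640.01 = 56047.18
Import duty = 22300 × 3.71 = 82733.00
Buyer bears: freight 2158.02 + insurance 640.01 + destination terminal 144.90 + brokerage 300.61 + delivery 323.13 + duty 82733.00 = 86299.67
Landed cost = invoice 53249.15 + 86299.67 = 139548.82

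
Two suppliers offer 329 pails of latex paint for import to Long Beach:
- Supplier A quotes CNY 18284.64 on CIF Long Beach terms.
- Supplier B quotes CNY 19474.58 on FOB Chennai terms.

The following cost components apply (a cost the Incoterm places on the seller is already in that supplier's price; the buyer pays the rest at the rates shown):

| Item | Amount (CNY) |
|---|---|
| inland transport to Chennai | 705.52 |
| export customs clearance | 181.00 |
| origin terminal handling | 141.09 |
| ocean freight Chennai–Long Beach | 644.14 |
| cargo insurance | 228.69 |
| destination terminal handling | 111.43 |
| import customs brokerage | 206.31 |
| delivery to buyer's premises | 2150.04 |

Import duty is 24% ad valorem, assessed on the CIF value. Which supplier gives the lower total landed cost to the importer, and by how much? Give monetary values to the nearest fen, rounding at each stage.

Supplier A is cheaper by CNY 2557.84

Supplier A (CIF):
The CIF price already equals the CIF value: 18284.64
Import duty = 18284.64 × 24% = 4388.31
Buyer bears (A): 111.43 + 206.31 + 2150.04 = 2467.78
Landed cost (A) = invoice 18284.64 + 2467.78 + duty 4388.31 = 25140.73
Supplier B (FOB):
CIF value = FOB price + freight + insurance = 19474.58 + 644.14 + 228.69 = 20347.41
Import duty = 20347.41 × 24% = 4883.38
Buyer bears (B): 644.14 + 228.69 + 111.43 + 206.31 + 2150.04 = 3340.61
Landed cost (B) = invoice 19474.58 + 3340.61 + duty 4883.38 = 27698.57
Difference = |25140.73 − 27698.57| = 2557.84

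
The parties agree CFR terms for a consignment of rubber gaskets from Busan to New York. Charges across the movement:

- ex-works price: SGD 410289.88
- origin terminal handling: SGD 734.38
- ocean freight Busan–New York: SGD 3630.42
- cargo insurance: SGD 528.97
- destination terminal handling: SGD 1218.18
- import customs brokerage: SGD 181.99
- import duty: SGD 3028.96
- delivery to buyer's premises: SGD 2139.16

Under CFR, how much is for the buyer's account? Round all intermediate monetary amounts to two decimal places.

Buyer's account: SGD 7097.26

CFR: the seller pays costs through ocean freight to the destination port, but not insurance.
Seller's account: goods 410289.88 + origin terminal 734.38 + freight 3630.42 = 414654.68
Buyer's account: insurance 528.97 + destination terminal 1218.18 + brokerage 181.99 + duty 3028.96 + delivery 2139.16 = 7097.26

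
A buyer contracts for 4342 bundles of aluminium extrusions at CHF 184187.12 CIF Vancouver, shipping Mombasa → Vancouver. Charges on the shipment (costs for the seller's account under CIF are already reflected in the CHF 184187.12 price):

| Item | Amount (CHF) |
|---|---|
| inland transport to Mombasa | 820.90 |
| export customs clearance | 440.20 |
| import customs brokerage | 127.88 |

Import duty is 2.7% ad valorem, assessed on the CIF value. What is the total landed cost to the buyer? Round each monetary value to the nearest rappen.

CIF: the seller pays costs through ocean freight and marine insurance to the destination port.
Already in the invoice (seller's account under CIF): inland to port, export clearance — exclude.
The CIF price already equals the CIF value: 184187.12
Import duty = 184187.12 × 2.7% = 4973.05
Buyer bears: brokerage 127.88 + duty 4973.05 = 5100.93
Landed cost = invoice 184187.12 + 5100.93 = 189288.05

Total landed cost: CHF 189288.05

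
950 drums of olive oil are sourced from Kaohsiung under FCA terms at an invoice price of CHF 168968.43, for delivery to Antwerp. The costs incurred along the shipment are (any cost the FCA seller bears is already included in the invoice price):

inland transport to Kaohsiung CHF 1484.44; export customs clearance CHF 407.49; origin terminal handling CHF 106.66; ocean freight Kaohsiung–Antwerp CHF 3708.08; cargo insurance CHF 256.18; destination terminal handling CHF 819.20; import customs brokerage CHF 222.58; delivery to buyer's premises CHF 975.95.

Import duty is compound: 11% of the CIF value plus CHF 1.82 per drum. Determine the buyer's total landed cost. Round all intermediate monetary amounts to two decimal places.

Total landed cost: CHF 195820.41

FCA: the seller delivers export-cleared goods to the carrier; the buyer bears costs from that point.
Already in the invoice (seller's account under FCA): inland to port, export clearance — exclude.
CIF value = FCA price + origin terminal + freight + insurance = 168968.43 + 106.66 + 3708.08 + 256.18 = 173039.35
Ad valorem component: 173039.35 × 11% = 19034.33
Specific component: 950 × 1.82 = 1729.00
Import duty = 19034.33 + 1729.00 = 20763.33
Buyer bears: origin terminal 106.66 + freight 3708.08 + insurance 256.18 + destination terminal 819.20 + brokerage 222.58 + delivery 975.95 + duty 20763.33 = 26851.98
Landed cost = invoice 168968.43 + 26851.98 = 195820.41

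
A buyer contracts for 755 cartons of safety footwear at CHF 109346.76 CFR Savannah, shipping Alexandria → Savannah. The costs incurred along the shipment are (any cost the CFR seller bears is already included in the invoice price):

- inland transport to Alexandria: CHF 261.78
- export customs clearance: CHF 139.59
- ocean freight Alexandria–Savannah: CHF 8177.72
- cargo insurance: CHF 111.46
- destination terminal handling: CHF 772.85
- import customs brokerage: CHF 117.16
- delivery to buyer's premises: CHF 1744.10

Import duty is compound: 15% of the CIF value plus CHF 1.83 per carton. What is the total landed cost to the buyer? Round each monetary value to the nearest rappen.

CFR: the seller pays costs through ocean freight to the destination port, but not insurance.
Already in the invoice (seller's account under CFR): inland to port, export clearance, freight — exclude.
CIF value = CFR price + insurance = 109346.76 + 111.46 = 109458.22
Ad valorem component: 109458.22 × 15% = 16418.73
Specific component: 755 × 1.83 = 1381.65
Import duty = 16418.73 + 1381.65 = 17800.38
Buyer bears: insurance 111.46 + destination terminal 772.85 + brokerage 117.16 + delivery 1744.10 + duty 17800.38 = 20545.95
Landed cost = invoice 109346.76 + 20545.95 = 129892.71

Total landed cost: CHF 129892.71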